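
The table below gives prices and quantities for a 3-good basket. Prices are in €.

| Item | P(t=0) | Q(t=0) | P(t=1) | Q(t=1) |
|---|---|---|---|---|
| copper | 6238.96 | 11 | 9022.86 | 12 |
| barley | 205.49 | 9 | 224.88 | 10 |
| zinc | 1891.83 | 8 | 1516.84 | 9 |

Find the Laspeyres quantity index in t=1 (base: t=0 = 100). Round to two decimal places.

Laspeyres quantity index uses base-period prices as weights.
ΣP(t=0)·Q(t=1) = 6238.96×12 + 205.49×10 + 1891.83×9 = 74867.52 + 2054.9 + 17026.47 = 93948.89
ΣP(t=0)·Q(t=0) = 6238.96×11 + 205.49×9 + 1891.83×8 = 68628.56 + 1849.41 + 15134.64 = 85612.61
Index = 93948.89 / 85612.61 × 100 = 109.7372

109.74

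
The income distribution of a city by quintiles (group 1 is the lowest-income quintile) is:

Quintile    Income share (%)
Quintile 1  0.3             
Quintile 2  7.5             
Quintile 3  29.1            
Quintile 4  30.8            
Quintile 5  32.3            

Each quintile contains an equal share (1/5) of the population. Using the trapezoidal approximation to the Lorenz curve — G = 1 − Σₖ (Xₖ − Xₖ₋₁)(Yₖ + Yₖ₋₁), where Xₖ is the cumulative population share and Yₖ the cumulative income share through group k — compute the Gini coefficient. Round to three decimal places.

Cumulative income shares Yₖ: 0.0030, 0.0780, 0.3690, 0.6770, 1.0000
Σ (Xₖ−Xₖ₋₁)(Yₖ+Yₖ₋₁) = (1/5)(0.0030+0.0000) + (1/5)(0.0780+0.0030) + (1/5)(0.3690+0.0780) + (1/5)(0.6770+0.3690) + (1/5)(1.0000+0.6770)
  = 0.0006 + 0.0162 + 0.0894 + 0.2092 + 0.3354 = 0.6508
G = 1 − 0.6508 = 0.3492

0.349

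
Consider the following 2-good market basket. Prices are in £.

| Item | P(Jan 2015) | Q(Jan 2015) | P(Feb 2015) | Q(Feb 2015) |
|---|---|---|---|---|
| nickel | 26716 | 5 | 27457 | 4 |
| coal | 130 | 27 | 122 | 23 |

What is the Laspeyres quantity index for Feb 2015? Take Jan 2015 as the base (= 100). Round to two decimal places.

80.13

Laspeyres quantity index uses base-period prices as weights.
ΣP(Jan 2015)·Q(Feb 2015) = 26716×4 + 130×23 = 106864 + 2990 = 109854
ΣP(Jan 2015)·Q(Jan 2015) = 26716×5 + 130×27 = 133580 + 3510 = 137090
Index = 109854 / 137090 × 100 = 80.1328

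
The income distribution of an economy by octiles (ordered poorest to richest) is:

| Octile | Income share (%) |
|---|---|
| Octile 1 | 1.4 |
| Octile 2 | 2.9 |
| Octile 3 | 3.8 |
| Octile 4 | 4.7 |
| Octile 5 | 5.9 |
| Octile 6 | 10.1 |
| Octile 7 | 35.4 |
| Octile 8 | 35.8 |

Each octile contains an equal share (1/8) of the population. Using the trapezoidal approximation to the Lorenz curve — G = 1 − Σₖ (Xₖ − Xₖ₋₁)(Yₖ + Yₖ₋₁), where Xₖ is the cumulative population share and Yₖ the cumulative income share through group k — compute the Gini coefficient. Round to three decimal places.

0.529

Cumulative income shares Yₖ: 0.0140, 0.0430, 0.0810, 0.1280, 0.1870, 0.2880, 0.6420, 1.0000
Σ (Xₖ−Xₖ₋₁)(Yₖ+Yₖ₋₁) = (1/8)(0.0140+0.0000) + (1/8)(0.0430+0.0140) + (1/8)(0.0810+0.0430) + (1/8)(0.1280+0.0810) + (1/8)(0.1870+0.1280) + (1/8)(0.2880+0.1870) + (1/8)(0.6420+0.2880) + (1/8)(1.0000+0.6420)
  = 0.0017 + 0.0071 + 0.0155 + 0.0261 + 0.0394 + 0.0594 + 0.1162 + 0.2052 = 0.4708
G = 1 − 0.4708 = 0.5292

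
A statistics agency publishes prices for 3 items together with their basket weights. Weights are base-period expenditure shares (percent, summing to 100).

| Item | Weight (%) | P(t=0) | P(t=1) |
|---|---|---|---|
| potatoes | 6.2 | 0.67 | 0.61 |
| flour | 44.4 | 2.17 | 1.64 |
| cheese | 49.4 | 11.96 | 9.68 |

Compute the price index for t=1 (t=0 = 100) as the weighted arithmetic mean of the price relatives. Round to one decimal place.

potatoes: 6.2 × (0.61/0.67) = 6.2 × 0.910448 = 5.6448
flour: 44.4 × (1.64/2.17) = 44.4 × 0.755760 = 33.5558
cheese: 49.4 × (9.68/11.96) = 49.4 × 0.809365 = 39.9826
Index = Σ wᵢ·(p₁ᵢ/p₀ᵢ) = 5.6448 + 33.5558 + 39.9826 = 79.1831

79.2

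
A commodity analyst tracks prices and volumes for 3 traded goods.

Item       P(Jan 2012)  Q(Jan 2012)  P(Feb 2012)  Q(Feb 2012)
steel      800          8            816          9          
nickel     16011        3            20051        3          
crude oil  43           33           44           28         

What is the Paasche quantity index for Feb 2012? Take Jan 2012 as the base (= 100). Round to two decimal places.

Paasche quantity index uses current-period prices as weights.
ΣP(Feb 2012)·Q(Feb 2012) = 816×9 + 20051×3 + 44×28 = 7344 + 60153 + 1232 = 68729
ΣP(Feb 2012)·Q(Jan 2012) = 816×8 + 20051×3 + 44×33 = 6528 + 60153 + 1452 = 68133
Index = 68729 / 68133 × 100 = 100.8748

100.87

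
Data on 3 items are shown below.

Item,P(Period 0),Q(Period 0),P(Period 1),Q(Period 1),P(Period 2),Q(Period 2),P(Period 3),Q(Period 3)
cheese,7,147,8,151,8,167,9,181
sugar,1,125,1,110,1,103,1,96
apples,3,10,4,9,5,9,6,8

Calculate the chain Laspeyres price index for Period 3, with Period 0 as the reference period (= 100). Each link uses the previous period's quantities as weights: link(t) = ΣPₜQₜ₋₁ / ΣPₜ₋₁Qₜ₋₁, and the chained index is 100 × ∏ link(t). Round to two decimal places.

127.53

Link Period 0→Period 1:
ΣP(Period 1)Q(Period 0) = 8×147 + 1×125 + 4×10 = 1176 + 125 + 40 = 1341
ΣP(Period 0)Q(Period 0) = 7×147 + 1×125 + 3×10 = 1029 + 125 + 30 = 1184
link = 1341/1184 = 1.132601
Link Period 1→Period 2:
ΣP(Period 2)Q(Period 1) = 8×151 + 1×110 + 5×9 = 1208 + 110 + 45 = 1363
ΣP(Period 1)Q(Period 1) = 8×151 + 1×110 + 4×9 = 1208 + 110 + 36 = 1354
link = 1363/1354 = 1.006647
Link Period 2→Period 3:
ΣP(Period 3)Q(Period 2) = 9×167 + 1×103 + 6×9 = 1503 + 103 + 54 = 1660
ΣP(Period 2)Q(Period 2) = 8×167 + 1×103 + 5×9 = 1336 + 103 + 45 = 1484
link = 1660/1484 = 1.118598
Chained index = 100 × 1.132601 × 1.006647 × 1.118598 = 127.5347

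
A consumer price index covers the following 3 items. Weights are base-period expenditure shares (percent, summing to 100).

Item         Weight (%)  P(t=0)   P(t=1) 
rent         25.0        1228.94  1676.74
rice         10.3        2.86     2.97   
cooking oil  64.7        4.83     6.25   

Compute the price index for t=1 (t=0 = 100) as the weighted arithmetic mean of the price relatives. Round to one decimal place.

128.5

rent: 25.0 × (1676.74/1228.94) = 25.0 × 1.364379 = 34.1095
rice: 10.3 × (2.97/2.86) = 10.3 × 1.038462 = 10.6962
cooking oil: 64.7 × (6.25/4.83) = 64.7 × 1.293996 = 83.7215
Index = Σ wᵢ·(p₁ᵢ/p₀ᵢ) = 34.1095 + 10.6962 + 83.7215 = 128.5272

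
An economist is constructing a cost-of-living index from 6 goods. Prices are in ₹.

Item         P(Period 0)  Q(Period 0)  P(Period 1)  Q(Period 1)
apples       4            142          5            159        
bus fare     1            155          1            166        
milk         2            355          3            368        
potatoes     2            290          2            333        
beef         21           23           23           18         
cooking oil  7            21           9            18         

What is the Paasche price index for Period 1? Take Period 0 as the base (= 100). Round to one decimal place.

122.1

Paasche price index uses current-period quantities as weights.
ΣP(Period 1)·Q(Period 1) = 5×159 + 1×166 + 3×368 + 2×333 + 23×18 + 9×18 = 795 + 166 + 1104 + 666 + 414 + 162 = 3307
ΣP(Period 0)·Q(Period 1) = 4×159 + 1×166 + 2×368 + 2×333 + 21×18 + 7×18 = 636 + 166 + 736 + 666 + 378 + 126 = 2708
Index = 3307 / 2708 × 100 = 122.1196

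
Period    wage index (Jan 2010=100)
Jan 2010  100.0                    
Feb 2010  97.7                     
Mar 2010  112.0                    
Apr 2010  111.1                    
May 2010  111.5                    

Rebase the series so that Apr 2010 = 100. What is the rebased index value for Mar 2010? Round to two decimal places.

100.81

Rebased(Mar 2010) = 112.0 / 111.1 × 100 = 100.8101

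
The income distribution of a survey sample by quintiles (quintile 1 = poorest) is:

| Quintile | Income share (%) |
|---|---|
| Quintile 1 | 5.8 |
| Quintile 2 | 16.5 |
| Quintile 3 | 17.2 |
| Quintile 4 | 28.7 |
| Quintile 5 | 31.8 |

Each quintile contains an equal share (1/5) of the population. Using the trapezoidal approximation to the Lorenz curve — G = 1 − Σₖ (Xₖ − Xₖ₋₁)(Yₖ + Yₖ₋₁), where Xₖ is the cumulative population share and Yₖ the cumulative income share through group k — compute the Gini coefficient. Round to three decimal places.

Cumulative income shares Yₖ: 0.0580, 0.2230, 0.3950, 0.6820, 1.0000
Σ (Xₖ−Xₖ₋₁)(Yₖ+Yₖ₋₁) = (1/5)(0.0580+0.0000) + (1/5)(0.2230+0.0580) + (1/5)(0.3950+0.2230) + (1/5)(0.6820+0.3950) + (1/5)(1.0000+0.6820)
  = 0.0116 + 0.0562 + 0.1236 + 0.2154 + 0.3364 = 0.7432
G = 1 − 0.7432 = 0.2568

0.257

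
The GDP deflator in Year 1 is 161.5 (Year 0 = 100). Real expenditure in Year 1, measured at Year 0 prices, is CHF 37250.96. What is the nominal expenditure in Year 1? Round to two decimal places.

Nominal = Real × (Index/100) = 37250.96 × (161.5/100)
        = 37250.96 × 1.615 = 60160.3004

60160.30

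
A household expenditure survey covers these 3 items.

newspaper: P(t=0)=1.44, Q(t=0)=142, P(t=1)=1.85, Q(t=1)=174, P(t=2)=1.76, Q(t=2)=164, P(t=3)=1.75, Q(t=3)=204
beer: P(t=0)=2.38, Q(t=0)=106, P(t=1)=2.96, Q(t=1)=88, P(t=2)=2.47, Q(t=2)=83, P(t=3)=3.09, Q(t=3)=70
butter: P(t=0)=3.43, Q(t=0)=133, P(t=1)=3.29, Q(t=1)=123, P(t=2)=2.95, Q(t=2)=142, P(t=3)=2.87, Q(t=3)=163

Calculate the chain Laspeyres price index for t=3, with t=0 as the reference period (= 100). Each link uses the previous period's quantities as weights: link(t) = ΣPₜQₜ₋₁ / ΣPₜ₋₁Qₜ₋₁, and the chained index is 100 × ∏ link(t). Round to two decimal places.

Link t=0→t=1:
ΣP(t=1)Q(t=0) = 1.85×142 + 2.96×106 + 3.29×133 = 262.7 + 313.76 + 437.57 = 1014.03
ΣP(t=0)Q(t=0) = 1.44×142 + 2.38×106 + 3.43×133 = 204.48 + 252.28 + 456.19 = 912.95
link = 1014.03/912.95 = 1.110718
Link t=1→t=2:
ΣP(t=2)Q(t=1) = 1.76×174 + 2.47×88 + 2.95×123 = 306.24 + 217.36 + 362.85 = 886.45
ΣP(t=1)Q(t=1) = 1.85×174 + 2.96×88 + 3.29×123 = 321.9 + 260.48 + 404.67 = 987.05
link = 886.45/987.05 = 0.898080
Link t=2→t=3:
ΣP(t=3)Q(t=2) = 1.75×164 + 3.09×83 + 2.87×142 = 287 + 256.47 + 407.54 = 951.01
ΣP(t=2)Q(t=2) = 1.76×164 + 2.47×83 + 2.95×142 = 288.64 + 205.01 + 418.9 = 912.55
link = 951.01/912.55 = 1.042146
Chained index = 100 × 1.110718 × 0.898080 × 1.042146 = 103.9555

103.96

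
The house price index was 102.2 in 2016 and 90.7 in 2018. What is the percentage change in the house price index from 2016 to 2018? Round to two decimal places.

Change = (90.7 − 102.2) / 102.2 × 100
       = -11.5 / 102.2 × 100 = -11.2524%

-11.25%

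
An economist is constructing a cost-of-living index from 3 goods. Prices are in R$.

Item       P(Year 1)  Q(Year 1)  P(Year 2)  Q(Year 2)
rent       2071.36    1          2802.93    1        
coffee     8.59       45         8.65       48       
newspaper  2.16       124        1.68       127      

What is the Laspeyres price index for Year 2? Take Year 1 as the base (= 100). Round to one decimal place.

Laspeyres price index uses base-period quantities as weights.
ΣP(Year 2)·Q(Year 1) = 2802.93×1 + 8.65×45 + 1.68×124 = 2802.93 + 389.25 + 208.32 = 3400.5
ΣP(Year 1)·Q(Year 1) = 2071.36×1 + 8.59×45 + 2.16×124 = 2071.36 + 386.55 + 267.84 = 2725.75
Index = 3400.5 / 2725.75 × 100 = 124.7547

124.8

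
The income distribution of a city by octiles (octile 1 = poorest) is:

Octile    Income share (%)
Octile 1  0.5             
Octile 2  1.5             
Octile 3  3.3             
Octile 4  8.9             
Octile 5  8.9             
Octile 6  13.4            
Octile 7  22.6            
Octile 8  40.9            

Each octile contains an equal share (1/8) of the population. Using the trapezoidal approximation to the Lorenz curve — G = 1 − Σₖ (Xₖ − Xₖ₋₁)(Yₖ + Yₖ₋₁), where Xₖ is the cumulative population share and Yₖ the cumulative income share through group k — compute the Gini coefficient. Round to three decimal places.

Cumulative income shares Yₖ: 0.0050, 0.0200, 0.0530, 0.1420, 0.2310, 0.3650, 0.5910, 1.0000
Σ (Xₖ−Xₖ₋₁)(Yₖ+Yₖ₋₁) = (1/8)(0.0050+0.0000) + (1/8)(0.0200+0.0050) + (1/8)(0.0530+0.0200) + (1/8)(0.1420+0.0530) + (1/8)(0.2310+0.1420) + (1/8)(0.3650+0.2310) + (1/8)(0.5910+0.3650) + (1/8)(1.0000+0.5910)
  = 0.0006 + 0.0031 + 0.0091 + 0.0244 + 0.0466 + 0.0745 + 0.1195 + 0.1989 = 0.4768
G = 1 − 0.4768 = 0.5232

0.523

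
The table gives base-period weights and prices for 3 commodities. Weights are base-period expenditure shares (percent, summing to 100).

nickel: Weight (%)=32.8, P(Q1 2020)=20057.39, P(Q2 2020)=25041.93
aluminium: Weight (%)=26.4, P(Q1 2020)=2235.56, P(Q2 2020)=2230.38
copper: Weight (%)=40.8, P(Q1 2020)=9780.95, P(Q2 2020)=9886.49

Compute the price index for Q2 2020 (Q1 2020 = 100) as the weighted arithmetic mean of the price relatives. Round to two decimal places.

108.53

nickel: 32.8 × (25041.93/20057.39) = 32.8 × 1.248514 = 40.9513
aluminium: 26.4 × (2230.38/2235.56) = 26.4 × 0.997683 = 26.3388
copper: 40.8 × (9886.49/9780.95) = 40.8 × 1.010790 = 41.2402
Index = Σ wᵢ·(p₁ᵢ/p₀ᵢ) = 40.9513 + 26.3388 + 41.2402 = 108.5303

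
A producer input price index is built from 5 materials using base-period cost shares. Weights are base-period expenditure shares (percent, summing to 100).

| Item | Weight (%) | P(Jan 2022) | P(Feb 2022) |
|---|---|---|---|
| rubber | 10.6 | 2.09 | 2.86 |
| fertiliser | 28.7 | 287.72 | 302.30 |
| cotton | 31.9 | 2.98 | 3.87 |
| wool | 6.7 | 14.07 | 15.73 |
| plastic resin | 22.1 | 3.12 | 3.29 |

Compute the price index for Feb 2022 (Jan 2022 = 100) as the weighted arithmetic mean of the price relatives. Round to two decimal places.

116.88

rubber: 10.6 × (2.86/2.09) = 10.6 × 1.368421 = 14.5053
fertiliser: 28.7 × (302.30/287.72) = 28.7 × 1.050674 = 30.1544
cotton: 31.9 × (3.87/2.98) = 31.9 × 1.298658 = 41.4272
wool: 6.7 × (15.73/14.07) = 6.7 × 1.117982 = 7.4905
plastic resin: 22.1 × (3.29/3.12) = 22.1 × 1.054487 = 23.3042
Index = Σ wᵢ·(p₁ᵢ/p₀ᵢ) = 14.5053 + 30.1544 + 41.4272 + 7.4905 + 23.3042 = 116.8814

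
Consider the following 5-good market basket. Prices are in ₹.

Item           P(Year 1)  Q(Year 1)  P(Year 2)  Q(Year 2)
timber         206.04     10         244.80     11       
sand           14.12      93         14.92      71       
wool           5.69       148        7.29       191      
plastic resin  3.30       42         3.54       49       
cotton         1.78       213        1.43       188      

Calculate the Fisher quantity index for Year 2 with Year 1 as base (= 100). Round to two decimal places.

103.29

Laspeyres component (base-period weights):
ΣP(Year 1)Q(Year 2) = 206.04×11 + 14.12×71 + 5.69×191 + 3.30×49 + 1.78×188 = 2266.44 + 1002.52 + 1086.79 + 161.7 + 334.64 = 4852.09
ΣP(Year 1)Q(Year 1) = 206.04×10 + 14.12×93 + 5.69×148 + 3.30×42 + 1.78×213 = 2060.4 + 1313.16 + 842.12 + 138.6 + 379.14 = 4733.42
L = 4852.09 / 4733.42 × 100 = 102.5071
Paasche component (current-period weights):
ΣP(Year 2)Q(Year 2) = 244.80×11 + 14.92×71 + 7.29×191 + 3.54×49 + 1.43×188 = 2692.8 + 1059.32 + 1392.39 + 173.46 + 268.84 = 5586.81
ΣP(Year 2)Q(Year 1) = 244.80×10 + 14.92×93 + 7.29×148 + 3.54×42 + 1.43×213 = 2448 + 1387.56 + 1078.92 + 148.68 + 304.59 = 5367.75
P = 5586.81 / 5367.75 × 100 = 104.0810
Fisher = √(L × P) = √(102.5071 × 104.0810) = 103.2911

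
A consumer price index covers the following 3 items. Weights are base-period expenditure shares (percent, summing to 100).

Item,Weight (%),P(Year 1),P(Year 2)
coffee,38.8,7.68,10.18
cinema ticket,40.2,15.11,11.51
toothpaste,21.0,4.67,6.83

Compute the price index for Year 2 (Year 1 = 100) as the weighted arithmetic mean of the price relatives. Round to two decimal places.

112.77

coffee: 38.8 × (10.18/7.68) = 38.8 × 1.325521 = 51.4302
cinema ticket: 40.2 × (11.51/15.11) = 40.2 × 0.761747 = 30.6222
toothpaste: 21.0 × (6.83/4.67) = 21.0 × 1.462527 = 30.7131
Index = Σ wᵢ·(p₁ᵢ/p₀ᵢ) = 51.4302 + 30.6222 + 30.7131 = 112.7655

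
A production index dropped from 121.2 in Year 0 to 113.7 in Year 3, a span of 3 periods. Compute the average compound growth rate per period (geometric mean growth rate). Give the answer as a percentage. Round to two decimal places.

-2.11%

Growth factor = (113.7/121.2)^(1/3) = (0.938119)^(1/3) = 0.978932
Growth rate = 0.978932 − 1 = -0.021068 = -2.1068%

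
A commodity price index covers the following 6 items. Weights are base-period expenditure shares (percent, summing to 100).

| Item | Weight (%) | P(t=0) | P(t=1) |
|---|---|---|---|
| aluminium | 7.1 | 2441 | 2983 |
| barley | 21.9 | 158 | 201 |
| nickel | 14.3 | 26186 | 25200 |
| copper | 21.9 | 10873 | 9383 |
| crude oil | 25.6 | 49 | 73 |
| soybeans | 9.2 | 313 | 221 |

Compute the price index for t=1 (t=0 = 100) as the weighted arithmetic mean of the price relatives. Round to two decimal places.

113.83

aluminium: 7.1 × (2983/2441) = 7.1 × 1.222040 = 8.6765
barley: 21.9 × (201/158) = 21.9 × 1.272152 = 27.8601
nickel: 14.3 × (25200/26186) = 14.3 × 0.962346 = 13.7616
copper: 21.9 × (9383/10873) = 21.9 × 0.862963 = 18.8989
crude oil: 25.6 × (73/49) = 25.6 × 1.489796 = 38.1388
soybeans: 9.2 × (221/313) = 9.2 × 0.706070 = 6.4958
Index = Σ wᵢ·(p₁ᵢ/p₀ᵢ) = 8.6765 + 27.8601 + 13.7616 + 18.8989 + 38.1388 + 6.4958 = 113.8317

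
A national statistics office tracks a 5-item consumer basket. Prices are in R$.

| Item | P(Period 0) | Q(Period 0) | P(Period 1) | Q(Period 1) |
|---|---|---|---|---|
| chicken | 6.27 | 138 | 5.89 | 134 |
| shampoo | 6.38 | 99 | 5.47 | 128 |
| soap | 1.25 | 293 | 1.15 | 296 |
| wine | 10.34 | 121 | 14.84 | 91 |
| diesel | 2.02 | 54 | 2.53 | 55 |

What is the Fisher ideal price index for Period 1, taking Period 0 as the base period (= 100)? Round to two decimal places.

Laspeyres component (base-period weights):
ΣP(Period 1)Q(Period 0) = 5.89×138 + 5.47×99 + 1.15×293 + 14.84×121 + 2.53×54 = 812.82 + 541.53 + 336.95 + 1795.64 + 136.62 = 3623.56
ΣP(Period 0)Q(Period 0) = 6.27×138 + 6.38×99 + 1.25×293 + 10.34×121 + 2.02×54 = 865.26 + 631.62 + 366.25 + 1251.14 + 109.08 = 3223.35
L = 3623.56 / 3223.35 × 100 = 112.4160
Paasche component (current-period weights):
ΣP(Period 1)Q(Period 1) = 5.89×134 + 5.47×128 + 1.15×296 + 14.84×91 + 2.53×55 = 789.26 + 700.16 + 340.4 + 1350.44 + 139.15 = 3319.41
ΣP(Period 0)Q(Period 1) = 6.27×134 + 6.38×128 + 1.25×296 + 10.34×91 + 2.02×55 = 840.18 + 816.64 + 370 + 940.94 + 111.1 = 3078.86
P = 3319.41 / 3078.86 × 100 = 107.8130
Fisher = √(L × P) = √(112.4160 × 107.8130) = 110.0904

110.09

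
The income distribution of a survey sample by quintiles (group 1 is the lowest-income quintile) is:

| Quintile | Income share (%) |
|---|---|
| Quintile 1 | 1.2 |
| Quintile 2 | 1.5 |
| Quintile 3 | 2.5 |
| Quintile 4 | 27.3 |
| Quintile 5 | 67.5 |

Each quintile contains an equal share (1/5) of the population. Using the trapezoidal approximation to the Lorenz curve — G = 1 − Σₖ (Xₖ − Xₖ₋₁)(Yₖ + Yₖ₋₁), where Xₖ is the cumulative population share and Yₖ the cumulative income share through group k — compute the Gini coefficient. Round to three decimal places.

Cumulative income shares Yₖ: 0.0120, 0.0270, 0.0520, 0.3250, 1.0000
Σ (Xₖ−Xₖ₋₁)(Yₖ+Yₖ₋₁) = (1/5)(0.0120+0.0000) + (1/5)(0.0270+0.0120) + (1/5)(0.0520+0.0270) + (1/5)(0.3250+0.0520) + (1/5)(1.0000+0.3250)
  = 0.0024 + 0.0078 + 0.0158 + 0.0754 + 0.2650 = 0.3664
G = 1 − 0.3664 = 0.6336

0.634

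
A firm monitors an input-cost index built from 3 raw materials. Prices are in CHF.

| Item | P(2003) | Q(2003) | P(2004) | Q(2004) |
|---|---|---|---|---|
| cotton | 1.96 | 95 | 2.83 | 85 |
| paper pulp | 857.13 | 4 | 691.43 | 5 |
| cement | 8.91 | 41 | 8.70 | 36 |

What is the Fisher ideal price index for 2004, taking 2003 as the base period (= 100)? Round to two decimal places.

84.62

Laspeyres component (base-period weights):
ΣP(2004)Q(2003) = 2.83×95 + 691.43×4 + 8.70×41 = 268.85 + 2765.72 + 356.7 = 3391.27
ΣP(2003)Q(2003) = 1.96×95 + 857.13×4 + 8.91×41 = 186.2 + 3428.52 + 365.31 = 3980.03
L = 3391.27 / 3980.03 × 100 = 85.2071
Paasche component (current-period weights):
ΣP(2004)Q(2004) = 2.83×85 + 691.43×5 + 8.70×36 = 240.55 + 3457.15 + 313.2 = 4010.9
ΣP(2003)Q(2004) = 1.96×85 + 857.13×5 + 8.91×36 = 166.6 + 4285.65 + 320.76 = 4773.01
P = 4010.9 / 4773.01 × 100 = 84.0329
Fisher = √(L × P) = √(85.2071 × 84.0329) = 84.6180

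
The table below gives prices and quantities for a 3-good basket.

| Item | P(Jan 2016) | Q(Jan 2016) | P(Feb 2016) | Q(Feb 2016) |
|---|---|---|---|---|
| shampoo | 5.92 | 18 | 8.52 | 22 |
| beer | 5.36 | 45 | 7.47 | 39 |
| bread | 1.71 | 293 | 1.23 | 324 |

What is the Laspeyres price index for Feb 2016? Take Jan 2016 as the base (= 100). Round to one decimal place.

100.1

Laspeyres price index uses base-period quantities as weights.
ΣP(Feb 2016)·Q(Jan 2016) = 8.52×18 + 7.47×45 + 1.23×293 = 153.36 + 336.15 + 360.39 = 849.9
ΣP(Jan 2016)·Q(Jan 2016) = 5.92×18 + 5.36×45 + 1.71×293 = 106.56 + 241.2 + 501.03 = 848.79
Index = 849.9 / 848.79 × 100 = 100.1308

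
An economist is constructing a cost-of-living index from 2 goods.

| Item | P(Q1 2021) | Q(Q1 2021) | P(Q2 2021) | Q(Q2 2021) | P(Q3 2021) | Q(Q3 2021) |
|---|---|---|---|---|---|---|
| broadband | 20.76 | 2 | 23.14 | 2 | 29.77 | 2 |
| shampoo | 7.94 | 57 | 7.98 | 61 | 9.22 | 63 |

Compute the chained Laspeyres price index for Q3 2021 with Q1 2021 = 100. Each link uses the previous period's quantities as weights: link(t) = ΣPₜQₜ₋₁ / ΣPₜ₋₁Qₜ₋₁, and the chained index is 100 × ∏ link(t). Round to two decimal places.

118.34

Link Q1 2021→Q2 2021:
ΣP(Q2 2021)Q(Q1 2021) = 23.14×2 + 7.98×57 = 46.28 + 454.86 = 501.14
ΣP(Q1 2021)Q(Q1 2021) = 20.76×2 + 7.94×57 = 41.52 + 452.58 = 494.1
link = 501.14/494.1 = 1.014248
Link Q2 2021→Q3 2021:
ΣP(Q3 2021)Q(Q2 2021) = 29.77×2 + 9.22×61 = 59.54 + 562.42 = 621.96
ΣP(Q2 2021)Q(Q2 2021) = 23.14×2 + 7.98×61 = 46.28 + 486.78 = 533.06
link = 621.96/533.06 = 1.166773
Chained index = 100 × 1.014248 × 1.166773 = 118.3397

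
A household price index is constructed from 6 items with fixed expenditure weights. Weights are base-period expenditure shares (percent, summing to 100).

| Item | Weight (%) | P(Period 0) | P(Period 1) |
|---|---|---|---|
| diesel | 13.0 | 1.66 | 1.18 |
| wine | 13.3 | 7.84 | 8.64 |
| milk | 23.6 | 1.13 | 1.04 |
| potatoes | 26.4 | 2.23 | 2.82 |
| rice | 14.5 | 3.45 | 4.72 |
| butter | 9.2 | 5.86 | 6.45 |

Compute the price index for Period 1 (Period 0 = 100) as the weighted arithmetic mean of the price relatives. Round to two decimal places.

108.97

diesel: 13.0 × (1.18/1.66) = 13.0 × 0.710843 = 9.2410
wine: 13.3 × (8.64/7.84) = 13.3 × 1.102041 = 14.6571
milk: 23.6 × (1.04/1.13) = 23.6 × 0.920354 = 21.7204
potatoes: 26.4 × (2.82/2.23) = 26.4 × 1.264574 = 33.3848
rice: 14.5 × (4.72/3.45) = 14.5 × 1.368116 = 19.8377
butter: 9.2 × (6.45/5.86) = 9.2 × 1.100683 = 10.1263
Index = Σ wᵢ·(p₁ᵢ/p₀ᵢ) = 9.2410 + 14.6571 + 21.7204 + 33.3848 + 19.8377 + 10.1263 = 108.9672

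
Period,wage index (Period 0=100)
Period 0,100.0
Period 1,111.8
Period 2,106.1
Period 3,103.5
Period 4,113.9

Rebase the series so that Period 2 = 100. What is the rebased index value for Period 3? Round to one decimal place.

Rebased(Period 3) = 103.5 / 106.1 × 100 = 97.5495

97.5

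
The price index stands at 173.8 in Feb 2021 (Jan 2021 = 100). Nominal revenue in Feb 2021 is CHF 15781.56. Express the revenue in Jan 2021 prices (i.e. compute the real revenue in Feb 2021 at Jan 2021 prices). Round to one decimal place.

9080.3

Real = Nominal ÷ (Index/100) = 15781.56 ÷ (173.8/100)
     = 15781.56 ÷ 1.738 = 9080.2992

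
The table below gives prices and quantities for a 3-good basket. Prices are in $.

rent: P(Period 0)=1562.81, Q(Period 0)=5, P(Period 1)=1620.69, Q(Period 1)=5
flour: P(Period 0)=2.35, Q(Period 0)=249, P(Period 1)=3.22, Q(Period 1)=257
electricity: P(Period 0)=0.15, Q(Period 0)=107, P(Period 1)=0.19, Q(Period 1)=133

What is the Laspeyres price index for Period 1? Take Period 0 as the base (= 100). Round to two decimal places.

Laspeyres price index uses base-period quantities as weights.
ΣP(Period 1)·Q(Period 0) = 1620.69×5 + 3.22×249 + 0.19×107 = 8103.45 + 801.78 + 20.33 = 8925.56
ΣP(Period 0)·Q(Period 0) = 1562.81×5 + 2.35×249 + 0.15×107 = 7814.05 + 585.15 + 16.05 = 8415.25
Index = 8925.56 / 8415.25 × 100 = 106.0641

106.06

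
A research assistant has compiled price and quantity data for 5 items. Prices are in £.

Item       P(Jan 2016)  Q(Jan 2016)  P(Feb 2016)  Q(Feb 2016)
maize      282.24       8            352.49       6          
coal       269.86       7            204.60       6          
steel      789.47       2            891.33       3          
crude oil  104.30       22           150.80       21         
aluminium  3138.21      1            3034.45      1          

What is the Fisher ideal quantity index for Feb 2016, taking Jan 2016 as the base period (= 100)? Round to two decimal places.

Laspeyres component (base-period weights):
ΣP(Jan 2016)Q(Feb 2016) = 282.24×6 + 269.86×6 + 789.47×3 + 104.30×21 + 3138.21×1 = 1693.44 + 1619.16 + 2368.41 + 2190.3 + 3138.21 = 11009.52
ΣP(Jan 2016)Q(Jan 2016) = 282.24×8 + 269.86×7 + 789.47×2 + 104.30×22 + 3138.21×1 = 2257.92 + 1889.02 + 1578.94 + 2294.6 + 3138.21 = 11158.69
L = 11009.52 / 11158.69 × 100 = 98.6632
Paasche component (current-period weights):
ΣP(Feb 2016)Q(Feb 2016) = 352.49×6 + 204.60×6 + 891.33×3 + 150.80×21 + 3034.45×1 = 2114.94 + 1227.6 + 2673.99 + 3166.8 + 3034.45 = 12217.78
ΣP(Feb 2016)Q(Jan 2016) = 352.49×8 + 204.60×7 + 891.33×2 + 150.80×22 + 3034.45×1 = 2819.92 + 1432.2 + 1782.66 + 3317.6 + 3034.45 = 12386.83
P = 12217.78 / 12386.83 × 100 = 98.6352
Fisher = √(L × P) = √(98.6632 × 98.6352) = 98.6492

98.65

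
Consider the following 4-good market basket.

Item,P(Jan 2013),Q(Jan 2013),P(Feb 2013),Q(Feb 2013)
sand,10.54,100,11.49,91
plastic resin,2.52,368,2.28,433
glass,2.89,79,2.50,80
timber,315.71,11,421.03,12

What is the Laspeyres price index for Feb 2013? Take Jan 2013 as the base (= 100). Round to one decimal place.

120.0

Laspeyres price index uses base-period quantities as weights.
ΣP(Feb 2013)·Q(Jan 2013) = 11.49×100 + 2.28×368 + 2.50×79 + 421.03×11 = 1149 + 839.04 + 197.5 + 4631.33 = 6816.87
ΣP(Jan 2013)·Q(Jan 2013) = 10.54×100 + 2.52×368 + 2.89×79 + 315.71×11 = 1054 + 927.36 + 228.31 + 3472.81 = 5682.48
Index = 6816.87 / 5682.48 × 100 = 119.9629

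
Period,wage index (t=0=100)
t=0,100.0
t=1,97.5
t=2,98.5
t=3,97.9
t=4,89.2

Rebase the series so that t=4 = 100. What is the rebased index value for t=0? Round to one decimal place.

Rebased(t=0) = 100.0 / 89.2 × 100 = 112.1076

112.1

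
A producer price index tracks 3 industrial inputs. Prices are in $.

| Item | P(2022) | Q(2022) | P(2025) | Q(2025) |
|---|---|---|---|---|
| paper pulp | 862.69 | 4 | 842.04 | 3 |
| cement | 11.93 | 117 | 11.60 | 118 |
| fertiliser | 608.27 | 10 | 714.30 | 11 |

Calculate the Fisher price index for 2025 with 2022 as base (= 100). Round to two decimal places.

109.28

Laspeyres component (base-period weights):
ΣP(2025)Q(2022) = 842.04×4 + 11.60×117 + 714.30×10 = 3368.16 + 1357.2 + 7143 = 11868.36
ΣP(2022)Q(2022) = 862.69×4 + 11.93×117 + 608.27×10 = 3450.76 + 1395.81 + 6082.7 = 10929.27
L = 11868.36 / 10929.27 × 100 = 108.5924
Paasche component (current-period weights):
ΣP(2025)Q(2025) = 842.04×3 + 11.60×118 + 714.30×11 = 2526.12 + 1368.8 + 7857.3 = 11752.22
ΣP(2022)Q(2025) = 862.69×3 + 11.93×118 + 608.27×11 = 2588.07 + 1407.74 + 6690.97 = 10686.78
P = 11752.22 / 10686.78 × 100 = 109.9697
Fisher = √(L × P) = √(108.5924 × 109.9697) = 109.2789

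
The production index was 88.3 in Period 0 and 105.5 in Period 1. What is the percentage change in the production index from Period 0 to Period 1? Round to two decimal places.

19.48%

Change = (105.5 − 88.3) / 88.3 × 100
       = 17.2 / 88.3 × 100 = 19.4790%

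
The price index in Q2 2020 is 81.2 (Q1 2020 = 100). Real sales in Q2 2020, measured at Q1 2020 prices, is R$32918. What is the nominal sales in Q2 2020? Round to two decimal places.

26729.42

Nominal = Real × (Index/100) = 32918 × (81.2/100)
        = 32918 × 0.812 = 26729.4160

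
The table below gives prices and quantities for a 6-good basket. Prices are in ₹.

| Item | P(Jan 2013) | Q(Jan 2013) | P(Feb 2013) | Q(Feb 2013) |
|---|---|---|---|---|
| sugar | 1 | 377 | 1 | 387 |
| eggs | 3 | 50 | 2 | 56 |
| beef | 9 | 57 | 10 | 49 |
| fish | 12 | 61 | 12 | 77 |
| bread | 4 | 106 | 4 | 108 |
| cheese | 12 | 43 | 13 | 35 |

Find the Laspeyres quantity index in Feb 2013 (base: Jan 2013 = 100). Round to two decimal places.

Laspeyres quantity index uses base-period prices as weights.
ΣP(Jan 2013)·Q(Feb 2013) = 1×387 + 3×56 + 9×49 + 12×77 + 4×108 + 12×35 = 387 + 168 + 441 + 924 + 432 + 420 = 2772
ΣP(Jan 2013)·Q(Jan 2013) = 1×377 + 3×50 + 9×57 + 12×61 + 4×106 + 12×43 = 377 + 150 + 513 + 732 + 424 + 516 = 2712
Index = 2772 / 2712 × 100 = 102.2124

102.21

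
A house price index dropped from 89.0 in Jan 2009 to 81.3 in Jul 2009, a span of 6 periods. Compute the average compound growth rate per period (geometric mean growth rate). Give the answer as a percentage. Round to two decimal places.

-1.50%

Growth factor = (81.3/89.0)^(1/6) = (0.913483)^(1/6) = 0.985031
Growth rate = 0.985031 − 1 = -0.014969 = -1.4969%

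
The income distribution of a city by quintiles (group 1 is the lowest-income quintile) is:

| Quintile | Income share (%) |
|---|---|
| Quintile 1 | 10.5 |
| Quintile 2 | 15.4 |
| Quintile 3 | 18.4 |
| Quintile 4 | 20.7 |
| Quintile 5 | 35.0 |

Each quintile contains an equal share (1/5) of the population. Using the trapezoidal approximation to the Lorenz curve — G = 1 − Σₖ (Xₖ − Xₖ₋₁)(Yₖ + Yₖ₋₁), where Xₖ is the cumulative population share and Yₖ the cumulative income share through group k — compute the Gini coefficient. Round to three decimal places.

0.217

Cumulative income shares Yₖ: 0.1050, 0.2590, 0.4430, 0.6500, 1.0000
Σ (Xₖ−Xₖ₋₁)(Yₖ+Yₖ₋₁) = (1/5)(0.1050+0.0000) + (1/5)(0.2590+0.1050) + (1/5)(0.4430+0.2590) + (1/5)(0.6500+0.4430) + (1/5)(1.0000+0.6500)
  = 0.0210 + 0.0728 + 0.1404 + 0.2186 + 0.3300 = 0.7828
G = 1 − 0.7828 = 0.2172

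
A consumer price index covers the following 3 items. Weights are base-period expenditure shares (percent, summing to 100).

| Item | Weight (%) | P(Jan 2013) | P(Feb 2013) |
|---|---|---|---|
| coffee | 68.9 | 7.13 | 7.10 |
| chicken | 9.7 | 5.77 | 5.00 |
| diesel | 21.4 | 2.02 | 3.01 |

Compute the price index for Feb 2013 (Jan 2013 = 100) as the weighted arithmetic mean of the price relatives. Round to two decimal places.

108.90

coffee: 68.9 × (7.10/7.13) = 68.9 × 0.995792 = 68.6101
chicken: 9.7 × (5.00/5.77) = 9.7 × 0.866551 = 8.4055
diesel: 21.4 × (3.01/2.02) = 21.4 × 1.490099 = 31.8881
Index = Σ wᵢ·(p₁ᵢ/p₀ᵢ) = 68.6101 + 8.4055 + 31.8881 = 108.9038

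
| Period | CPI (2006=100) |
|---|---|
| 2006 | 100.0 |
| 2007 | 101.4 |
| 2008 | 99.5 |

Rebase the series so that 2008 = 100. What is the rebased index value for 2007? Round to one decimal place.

101.9

Rebased(2007) = 101.4 / 99.5 × 100 = 101.9095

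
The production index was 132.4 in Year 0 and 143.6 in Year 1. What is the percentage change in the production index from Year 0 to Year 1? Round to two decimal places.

8.46%

Change = (143.6 − 132.4) / 132.4 × 100
       = 11.2 / 132.4 × 100 = 8.4592%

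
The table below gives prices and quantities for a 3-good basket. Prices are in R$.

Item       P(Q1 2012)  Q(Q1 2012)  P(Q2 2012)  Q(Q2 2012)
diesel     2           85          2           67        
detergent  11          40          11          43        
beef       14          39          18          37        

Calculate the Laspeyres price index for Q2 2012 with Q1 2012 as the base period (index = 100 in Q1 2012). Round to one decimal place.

113.5

Laspeyres price index uses base-period quantities as weights.
ΣP(Q2 2012)·Q(Q1 2012) = 2×85 + 11×40 + 18×39 = 170 + 440 + 702 = 1312
ΣP(Q1 2012)·Q(Q1 2012) = 2×85 + 11×40 + 14×39 = 170 + 440 + 546 = 1156
Index = 1312 / 1156 × 100 = 113.4948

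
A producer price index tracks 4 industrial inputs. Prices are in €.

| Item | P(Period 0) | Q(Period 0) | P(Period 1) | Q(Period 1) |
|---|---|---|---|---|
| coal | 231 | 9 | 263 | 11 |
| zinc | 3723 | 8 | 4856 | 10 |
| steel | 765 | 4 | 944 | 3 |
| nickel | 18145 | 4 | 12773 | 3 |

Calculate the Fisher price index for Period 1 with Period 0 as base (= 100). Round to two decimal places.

92.61

Laspeyres component (base-period weights):
ΣP(Period 1)Q(Period 0) = 263×9 + 4856×8 + 944×4 + 12773×4 = 2367 + 38848 + 3776 + 51092 = 96083
ΣP(Period 0)Q(Period 0) = 231×9 + 3723×8 + 765×4 + 18145×4 = 2079 + 29784 + 3060 + 72580 = 107503
L = 96083 / 107503 × 100 = 89.3770
Paasche component (current-period weights):
ΣP(Period 1)Q(Period 1) = 263×11 + 4856×10 + 944×3 + 12773×3 = 2893 + 48560 + 2832 + 38319 = 92604
ΣP(Period 0)Q(Period 1) = 231×11 + 3723×10 + 765×3 + 18145×3 = 2541 + 37230 + 2295 + 54435 = 96501
P = 92604 / 96501 × 100 = 95.9617
Fisher = √(L × P) = √(89.3770 × 95.9617) = 92.6109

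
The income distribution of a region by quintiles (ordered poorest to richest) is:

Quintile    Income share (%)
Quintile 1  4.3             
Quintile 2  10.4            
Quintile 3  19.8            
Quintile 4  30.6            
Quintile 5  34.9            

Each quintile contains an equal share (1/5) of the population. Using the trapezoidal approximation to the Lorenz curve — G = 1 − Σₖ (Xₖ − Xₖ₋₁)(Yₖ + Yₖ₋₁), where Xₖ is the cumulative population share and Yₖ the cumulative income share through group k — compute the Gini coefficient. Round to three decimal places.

Cumulative income shares Yₖ: 0.0430, 0.1470, 0.3450, 0.6510, 1.0000
Σ (Xₖ−Xₖ₋₁)(Yₖ+Yₖ₋₁) = (1/5)(0.0430+0.0000) + (1/5)(0.1470+0.0430) + (1/5)(0.3450+0.1470) + (1/5)(0.6510+0.3450) + (1/5)(1.0000+0.6510)
  = 0.0086 + 0.0380 + 0.0984 + 0.1992 + 0.3302 = 0.6744
G = 1 − 0.6744 = 0.3256

0.326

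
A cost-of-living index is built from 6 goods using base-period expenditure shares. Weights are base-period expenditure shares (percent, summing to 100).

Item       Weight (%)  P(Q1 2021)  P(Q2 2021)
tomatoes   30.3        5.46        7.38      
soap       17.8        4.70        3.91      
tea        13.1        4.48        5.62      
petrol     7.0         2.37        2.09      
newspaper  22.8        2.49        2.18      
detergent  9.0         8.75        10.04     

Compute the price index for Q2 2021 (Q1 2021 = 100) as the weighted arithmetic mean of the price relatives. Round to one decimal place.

108.7

tomatoes: 30.3 × (7.38/5.46) = 30.3 × 1.351648 = 40.9549
soap: 17.8 × (3.91/4.70) = 17.8 × 0.831915 = 14.8081
tea: 13.1 × (5.62/4.48) = 13.1 × 1.254464 = 16.4335
petrol: 7.0 × (2.09/2.37) = 7.0 × 0.881857 = 6.1730
newspaper: 22.8 × (2.18/2.49) = 22.8 × 0.875502 = 19.9614
detergent: 9.0 × (10.04/8.75) = 9.0 × 1.147429 = 10.3269
Index = Σ wᵢ·(p₁ᵢ/p₀ᵢ) = 40.9549 + 14.8081 + 16.4335 + 6.1730 + 19.9614 + 10.3269 = 108.6578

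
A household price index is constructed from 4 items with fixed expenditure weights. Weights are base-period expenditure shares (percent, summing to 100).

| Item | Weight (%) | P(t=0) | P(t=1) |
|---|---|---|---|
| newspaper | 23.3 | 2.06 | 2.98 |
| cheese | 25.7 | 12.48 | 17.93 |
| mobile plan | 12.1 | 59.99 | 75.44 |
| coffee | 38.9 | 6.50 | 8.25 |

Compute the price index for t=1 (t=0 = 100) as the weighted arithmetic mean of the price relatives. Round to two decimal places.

newspaper: 23.3 × (2.98/2.06) = 23.3 × 1.446602 = 33.7058
cheese: 25.7 × (17.93/12.48) = 25.7 × 1.436699 = 36.9232
mobile plan: 12.1 × (75.44/59.99) = 12.1 × 1.257543 = 15.2163
coffee: 38.9 × (8.25/6.50) = 38.9 × 1.269231 = 49.3731
Index = Σ wᵢ·(p₁ᵢ/p₀ᵢ) = 33.7058 + 36.9232 + 15.2163 + 49.3731 = 135.2183

135.22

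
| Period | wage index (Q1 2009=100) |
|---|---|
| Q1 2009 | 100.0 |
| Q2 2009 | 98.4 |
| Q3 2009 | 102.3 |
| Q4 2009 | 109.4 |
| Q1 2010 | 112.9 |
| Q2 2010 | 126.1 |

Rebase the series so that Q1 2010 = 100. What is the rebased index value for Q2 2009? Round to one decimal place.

87.2

Rebased(Q2 2009) = 98.4 / 112.9 × 100 = 87.1568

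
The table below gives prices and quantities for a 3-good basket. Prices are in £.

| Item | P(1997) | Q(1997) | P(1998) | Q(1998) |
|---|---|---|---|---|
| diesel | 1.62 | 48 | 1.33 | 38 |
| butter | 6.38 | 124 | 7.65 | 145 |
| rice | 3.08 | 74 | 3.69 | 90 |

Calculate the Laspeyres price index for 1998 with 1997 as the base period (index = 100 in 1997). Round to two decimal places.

117.20

Laspeyres price index uses base-period quantities as weights.
ΣP(1998)·Q(1997) = 1.33×48 + 7.65×124 + 3.69×74 = 63.84 + 948.6 + 273.06 = 1285.5
ΣP(1997)·Q(1997) = 1.62×48 + 6.38×124 + 3.08×74 = 77.76 + 791.12 + 227.92 = 1096.8
Index = 1285.5 / 1096.8 × 100 = 117.2046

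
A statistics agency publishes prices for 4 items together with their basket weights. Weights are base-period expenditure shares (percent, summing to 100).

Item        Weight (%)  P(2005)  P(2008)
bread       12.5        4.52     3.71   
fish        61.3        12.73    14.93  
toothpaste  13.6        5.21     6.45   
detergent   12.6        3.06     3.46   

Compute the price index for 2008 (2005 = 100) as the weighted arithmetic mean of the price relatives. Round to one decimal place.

bread: 12.5 × (3.71/4.52) = 12.5 × 0.820796 = 10.2600
fish: 61.3 × (14.93/12.73) = 61.3 × 1.172820 = 71.8939
toothpaste: 13.6 × (6.45/5.21) = 13.6 × 1.238004 = 16.8369
detergent: 12.6 × (3.46/3.06) = 12.6 × 1.130719 = 14.2471
Index = Σ wᵢ·(p₁ᵢ/p₀ᵢ) = 10.2600 + 71.8939 + 16.8369 + 14.2471 = 113.2377

113.2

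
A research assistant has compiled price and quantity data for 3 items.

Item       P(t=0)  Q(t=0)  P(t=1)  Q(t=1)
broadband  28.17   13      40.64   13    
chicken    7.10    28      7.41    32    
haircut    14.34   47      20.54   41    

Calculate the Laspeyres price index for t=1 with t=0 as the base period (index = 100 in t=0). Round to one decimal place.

137.3

Laspeyres price index uses base-period quantities as weights.
ΣP(t=1)·Q(t=0) = 40.64×13 + 7.41×28 + 20.54×47 = 528.32 + 207.48 + 965.38 = 1701.18
ΣP(t=0)·Q(t=0) = 28.17×13 + 7.10×28 + 14.34×47 = 366.21 + 198.8 + 673.98 = 1238.99
Index = 1701.18 / 1238.99 × 100 = 137.3038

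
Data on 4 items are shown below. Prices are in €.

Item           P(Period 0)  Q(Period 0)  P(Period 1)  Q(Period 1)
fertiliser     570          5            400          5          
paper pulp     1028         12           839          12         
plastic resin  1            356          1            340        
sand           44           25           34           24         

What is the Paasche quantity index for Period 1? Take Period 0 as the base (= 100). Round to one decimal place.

99.6

Paasche quantity index uses current-period prices as weights.
ΣP(Period 1)·Q(Period 1) = 400×5 + 839×12 + 1×340 + 34×24 = 2000 + 10068 + 340 + 816 = 13224
ΣP(Period 1)·Q(Period 0) = 400×5 + 839×12 + 1×356 + 34×25 = 2000 + 10068 + 356 + 850 = 13274
Index = 13224 / 13274 × 100 = 99.6233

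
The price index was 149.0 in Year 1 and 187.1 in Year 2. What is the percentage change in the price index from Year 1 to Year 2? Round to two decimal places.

25.57%

Change = (187.1 − 149.0) / 149.0 × 100
       = 38.1 / 149.0 × 100 = 25.5705%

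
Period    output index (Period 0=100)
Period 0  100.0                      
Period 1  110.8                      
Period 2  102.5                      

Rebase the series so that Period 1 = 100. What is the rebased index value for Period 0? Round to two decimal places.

Rebased(Period 0) = 100.0 / 110.8 × 100 = 90.2527

90.25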